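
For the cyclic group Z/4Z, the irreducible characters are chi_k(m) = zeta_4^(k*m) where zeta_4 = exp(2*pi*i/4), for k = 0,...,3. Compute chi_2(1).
chi_2(1) = zeta_4^2 = -1

chi_2(1) = zeta_4^(2*1) = zeta_4^2. Since zeta_4^4 = 1, this equals zeta_4^2 = exp(2*pi*i*2/4) = -1.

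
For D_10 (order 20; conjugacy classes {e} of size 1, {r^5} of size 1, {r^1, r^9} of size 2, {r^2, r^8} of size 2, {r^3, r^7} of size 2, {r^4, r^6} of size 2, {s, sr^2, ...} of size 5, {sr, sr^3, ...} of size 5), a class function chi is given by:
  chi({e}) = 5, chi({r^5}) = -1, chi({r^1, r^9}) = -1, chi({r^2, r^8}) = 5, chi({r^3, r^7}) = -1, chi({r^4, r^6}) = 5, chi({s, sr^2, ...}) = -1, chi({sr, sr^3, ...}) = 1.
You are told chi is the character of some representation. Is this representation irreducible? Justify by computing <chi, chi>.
Not irreducible (reducible): <chi, chi> = 7 > 1.

Explanation: <chi, chi> = (1/|G|) sum_C |C| * |chi(C)|^2 = (1/20)[1*|5|^2 + 1*|-1|^2 + 2*|-1|^2 + 2*|5|^2 + 2*|-1|^2 + 2*|5|^2 + 5*|-1|^2 + 5*|1|^2]
  = (1/20)[(25) + (1) + (2) + (50) + (2) + (50) + (5) + (5)] = 140/20 = 7.
A character is irreducible iff <chi, chi> = 1, so this representation is reducible.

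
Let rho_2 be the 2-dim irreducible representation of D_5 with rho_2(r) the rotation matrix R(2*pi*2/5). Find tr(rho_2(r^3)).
chi_{rho_2}(r^3) = 2*cos(2*pi*2*3/5) = -1/2 + sqrt(5)/2

Reasoning: rho_2(r^3) is rotation by angle 2*pi*2*3/5, whose trace is 2*cos(2*pi*2*3/5) = -1/2 + sqrt(5)/2.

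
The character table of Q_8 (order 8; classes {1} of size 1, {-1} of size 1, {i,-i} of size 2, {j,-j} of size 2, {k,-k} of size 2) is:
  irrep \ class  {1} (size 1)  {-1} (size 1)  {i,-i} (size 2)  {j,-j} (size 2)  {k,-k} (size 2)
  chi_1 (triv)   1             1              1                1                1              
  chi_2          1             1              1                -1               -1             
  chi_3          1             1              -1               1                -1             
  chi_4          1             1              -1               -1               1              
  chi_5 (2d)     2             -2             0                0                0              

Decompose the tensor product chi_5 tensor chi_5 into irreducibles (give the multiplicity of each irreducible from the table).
chi_5 tensor chi_5 = chi_1 + chi_2 + chi_3 + chi_4 (all other irreducibles have multiplicity 0).

Justification: The character of a tensor product is the pointwise product (chi_5 * chi_5)(C) = chi_5(C) * chi_5(C):
  {1}: (2)*(2), {-1}: (-2)*(-2), {i,-i}: (0)*(0), {j,-j}: (0)*(0), {k,-k}: (0)*(0)
so (chi_5 * chi_5) takes values
  {1} -> 4, {-1} -> 4, {i,-i} -> 0, {j,-j} -> 0, {k,-k} -> 0.
Now take the inner product of this character with each irreducible chi from the table, <chi_5*chi_5, chi> = (1/8) sum_C |C| (chi_5*chi_5)(C) conj(chi(C)):
  <chi_5*chi_5, chi_1> = (1/8)[1*(4)*conj(1) + 1*(4)*conj(1) + 2*(0)*conj(1) + 2*(0)*conj(1) + 2*(0)*conj(1)]
      = (1/8)[(4) + (4) + (0) + (0) + (0)] = 8/8 = 1
  <chi_5*chi_5, chi_2> = (1/8)[1*(4)*conj(1) + 1*(4)*conj(1) + 2*(0)*conj(1) + 2*(0)*conj(-1) + 2*(0)*conj(-1)]
      = (1/8)[(4) + (4) + (0) + (0) + (0)] = 8/8 = 1
  <chi_5*chi_5, chi_3> = (1/8)[1*(4)*conj(1) + 1*(4)*conj(1) + 2*(0)*conj(-1) + 2*(0)*conj(1) + 2*(0)*conj(-1)]
      = (1/8)[(4) + (4) + (0) + (0) + (0)] = 8/8 = 1
  <chi_5*chi_5, chi_4> = (1/8)[1*(4)*conj(1) + 1*(4)*conj(1) + 2*(0)*conj(-1) + 2*(0)*conj(-1) + 2*(0)*conj(1)]
      = (1/8)[(4) + (4) + (0) + (0) + (0)] = 8/8 = 1
  <chi_5*chi_5, chi_5> = (1/8)[1*(4)*conj(2) + 1*(4)*conj(-2) + 2*(0)*conj(0) + 2*(0)*conj(0) + 2*(0)*conj(0)]
      = (1/8)[(8) + (-8) + (0) + (0) + (0)] = 0/8 = 0
Hence the multiplicities are chi_1: 1, chi_2: 1, chi_3: 1, chi_4: 1. Dimension check: dim(chi_5)*dim(chi_5) = 2*2 = 4 and sum (mult * dim) = 1*1 + 1*1 + 1*1 + 1*1 = 4.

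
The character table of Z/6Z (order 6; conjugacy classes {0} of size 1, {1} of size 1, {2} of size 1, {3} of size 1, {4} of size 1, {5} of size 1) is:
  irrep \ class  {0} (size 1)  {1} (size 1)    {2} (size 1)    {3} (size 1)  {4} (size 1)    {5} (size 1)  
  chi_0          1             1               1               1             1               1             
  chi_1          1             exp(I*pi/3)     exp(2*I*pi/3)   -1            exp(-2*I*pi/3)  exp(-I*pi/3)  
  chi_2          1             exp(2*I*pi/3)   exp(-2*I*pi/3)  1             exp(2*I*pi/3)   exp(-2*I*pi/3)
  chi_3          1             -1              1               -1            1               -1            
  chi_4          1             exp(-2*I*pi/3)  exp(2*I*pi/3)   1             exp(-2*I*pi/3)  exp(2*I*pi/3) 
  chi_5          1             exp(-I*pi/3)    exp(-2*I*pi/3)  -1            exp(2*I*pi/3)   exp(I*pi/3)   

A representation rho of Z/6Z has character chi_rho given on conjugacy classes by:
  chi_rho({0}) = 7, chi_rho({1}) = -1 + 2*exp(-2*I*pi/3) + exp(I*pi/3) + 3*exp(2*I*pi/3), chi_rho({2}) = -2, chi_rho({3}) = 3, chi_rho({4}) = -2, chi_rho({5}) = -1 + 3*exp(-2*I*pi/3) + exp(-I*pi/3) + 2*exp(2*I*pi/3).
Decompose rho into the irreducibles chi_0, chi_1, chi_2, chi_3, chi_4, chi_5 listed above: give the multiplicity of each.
Multiplicities: chi_0: 0, chi_1: 1, chi_2: 3, chi_3: 1, chi_4: 2, chi_5: 0.

Argument: Use <chi_rho, chi> = (1/|G|) sum_C |C| * chi_rho(C) * conj(chi(C)) with |G| = 6 for each irreducible chi in the table:
  <chi_rho, chi_0> = (1/6)[1*(7)*conj(1) + 1*(-1 + 2*exp(-2*I*pi/3) + exp(I*pi/3) + 3*exp(2*I*pi/3))*conj(1) + 1*(-2)*conj(1) + 1*(3)*conj(1) + 1*(-2)*conj(1) + 1*(-1 + 3*exp(-2*I*pi/3) + exp(-I*pi/3) + 2*exp(2*I*pi/3))*conj(1)]
      = (1/6)[(7) + (-1 + 2*exp(-2*I*pi/3) + exp(I*pi/3) + 3*exp(2*I*pi/3)) + (-2) + (3) + (-2) + (-1 + 3*exp(-2*I*pi/3) + exp(-I*pi/3) + 2*exp(2*I*pi/3))] = 0/6 = 0
  <chi_rho, chi_1> = (1/6)[1*(7)*conj(1) + 1*(-1 + 2*exp(-2*I*pi/3) + exp(I*pi/3) + 3*exp(2*I*pi/3))*conj(exp(I*pi/3)) + 1*(-2)*conj(exp(2*I*pi/3)) + 1*(3)*conj(-1) + 1*(-2)*conj(exp(-2*I*pi/3)) + 1*(-1 + 3*exp(-2*I*pi/3) + exp(-I*pi/3) + 2*exp(2*I*pi/3))*conj(exp(-I*pi/3))]
      = (1/6)[(7) + (-1 - exp(-I*pi/3) + 3*exp(I*pi/3)) + (3 + exp(-2*I*pi/3) + 3*exp(2*I*pi/3)) + (-3) + (3 + 3*exp(-2*I*pi/3) + exp(2*I*pi/3)) + (-1 + 3*exp(-I*pi/3) - exp(I*pi/3))] = 6/6 = 1
  <chi_rho, chi_2> = (1/6)[1*(7)*conj(1) + 1*(-1 + 2*exp(-2*I*pi/3) + exp(I*pi/3) + 3*exp(2*I*pi/3))*conj(exp(2*I*pi/3)) + 1*(-2)*conj(exp(-2*I*pi/3)) + 1*(3)*conj(1) + 1*(-2)*conj(exp(2*I*pi/3)) + 1*(-1 + 3*exp(-2*I*pi/3) + exp(-I*pi/3) + 2*exp(2*I*pi/3))*conj(exp(-2*I*pi/3))]
      = (1/6)[(7) + (3 + exp(-I*pi/3) - exp(-2*I*pi/3) + 2*exp(2*I*pi/3)) + (3 + 3*exp(-2*I*pi/3) + exp(2*I*pi/3)) + (3) + (3 + exp(-2*I*pi/3) + 3*exp(2*I*pi/3)) + (3 + 2*exp(-2*I*pi/3) - exp(2*I*pi/3) + exp(I*pi/3))] = 18/6 = 3
  <chi_rho, chi_3> = (1/6)[1*(7)*conj(1) + 1*(-1 + 2*exp(-2*I*pi/3) + exp(I*pi/3) + 3*exp(2*I*pi/3))*conj(-1) + 1*(-2)*conj(1) + 1*(3)*conj(-1) + 1*(-2)*conj(1) + 1*(-1 + 3*exp(-2*I*pi/3) + exp(-I*pi/3) + 2*exp(2*I*pi/3))*conj(-1)]
      = (1/6)[(7) + (1 - 3*exp(2*I*pi/3) - exp(I*pi/3) - 2*exp(-2*I*pi/3)) + (-2) + (-3) + (-2) + (1 - 2*exp(2*I*pi/3) - exp(-I*pi/3) - 3*exp(-2*I*pi/3))] = 6/6 = 1
  <chi_rho, chi_4> = (1/6)[1*(7)*conj(1) + 1*(-1 + 2*exp(-2*I*pi/3) + exp(I*pi/3) + 3*exp(2*I*pi/3))*conj(exp(-2*I*pi/3)) + 1*(-2)*conj(exp(2*I*pi/3)) + 1*(3)*conj(1) + 1*(-2)*conj(exp(-2*I*pi/3)) + 1*(-1 + 3*exp(-2*I*pi/3) + exp(-I*pi/3) + 2*exp(2*I*pi/3))*conj(exp(2*I*pi/3))]
      = (1/6)[(7) + (1 + 3*exp(-2*I*pi/3) - exp(2*I*pi/3)) + (3 + exp(-2*I*pi/3) + 3*exp(2*I*pi/3)) + (3) + (3 + 3*exp(-2*I*pi/3) + exp(2*I*pi/3)) + (1 - exp(-2*I*pi/3) + 3*exp(2*I*pi/3))] = 12/6 = 2
  <chi_rho, chi_5> = (1/6)[1*(7)*conj(1) + 1*(-1 + 2*exp(-2*I*pi/3) + exp(I*pi/3) + 3*exp(2*I*pi/3))*conj(exp(-I*pi/3)) + 1*(-2)*conj(exp(-2*I*pi/3)) + 1*(3)*conj(-1) + 1*(-2)*conj(exp(2*I*pi/3)) + 1*(-1 + 3*exp(-2*I*pi/3) + exp(-I*pi/3) + 2*exp(2*I*pi/3))*conj(exp(I*pi/3))]
      = (1/6)[(7) + (-3 + 2*exp(-I*pi/3) - exp(I*pi/3) + exp(2*I*pi/3)) + (3 + 3*exp(-2*I*pi/3) + exp(2*I*pi/3)) + (-3) + (3 + exp(-2*I*pi/3) + 3*exp(2*I*pi/3)) + (-3 + exp(-2*I*pi/3) - exp(-I*pi/3) + 2*exp(I*pi/3))] = 0/6 = 0
(Exp terms are combined using exp(i*s)*conj(exp(i*t)) = exp(i*(s-t)), and sums of them are collapsed using the identity that for every m > 1 the m distinct m-th roots of unity sum to 0, e.g. 1 + exp(2*I*pi/3) + exp(-2*I*pi/3) = 0.)
Dimension check: dim(rho) = sum (mult * dim) = 0*1 + 1*1 + 3*1 + 1*1 + 2*1 + 0*1 = 7 = chi_rho(e) = 7.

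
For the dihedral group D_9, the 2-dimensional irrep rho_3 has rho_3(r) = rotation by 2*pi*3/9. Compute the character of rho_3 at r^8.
chi_{rho_3}(r^8) = 2*cos(2*pi*3*8/9) = -1

Argument: rho_3(r^8) is rotation by angle 2*pi*3*8/9, whose trace is 2*cos(2*pi*3*8/9) = -1.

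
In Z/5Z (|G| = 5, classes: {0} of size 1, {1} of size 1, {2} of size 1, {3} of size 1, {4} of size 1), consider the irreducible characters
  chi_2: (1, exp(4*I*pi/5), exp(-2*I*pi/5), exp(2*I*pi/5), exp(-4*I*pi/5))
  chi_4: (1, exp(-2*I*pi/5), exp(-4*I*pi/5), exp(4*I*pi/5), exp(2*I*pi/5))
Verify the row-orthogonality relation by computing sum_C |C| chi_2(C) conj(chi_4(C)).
Sum = 0; so <chi_2, chi_4> = 0 (distinct irreducibles are orthogonal).

Derivation: Compute term by term over conjugacy classes (|C| * chi_2(C) * conj(chi_4(C))):
  1*(1)*conj(1) + 1*(exp(4*I*pi/5))*conj(exp(-2*I*pi/5)) + 1*(exp(-2*I*pi/5))*conj(exp(-4*I*pi/5)) + 1*(exp(2*I*pi/5))*conj(exp(4*I*pi/5)) + 1*(exp(-4*I*pi/5))*conj(exp(2*I*pi/5))
  = (1) + (exp(-4*I*pi/5)) + (exp(2*I*pi/5)) + (exp(-2*I*pi/5)) + (exp(4*I*pi/5))
  = 0.
(Exp terms are combined using exp(i*s)*conj(exp(i*t)) = exp(i*(s-t)), and sums of them are collapsed using the identity that for every m > 1 the m distinct m-th roots of unity sum to 0, e.g. 1 + exp(2*I*pi/3) + exp(-2*I*pi/3) = 0.)
Dividing by |G| = 5 gives 0/5 = 0, matching the row-orthogonality relation <chi_2, chi_4> = [chi_2 = chi_4].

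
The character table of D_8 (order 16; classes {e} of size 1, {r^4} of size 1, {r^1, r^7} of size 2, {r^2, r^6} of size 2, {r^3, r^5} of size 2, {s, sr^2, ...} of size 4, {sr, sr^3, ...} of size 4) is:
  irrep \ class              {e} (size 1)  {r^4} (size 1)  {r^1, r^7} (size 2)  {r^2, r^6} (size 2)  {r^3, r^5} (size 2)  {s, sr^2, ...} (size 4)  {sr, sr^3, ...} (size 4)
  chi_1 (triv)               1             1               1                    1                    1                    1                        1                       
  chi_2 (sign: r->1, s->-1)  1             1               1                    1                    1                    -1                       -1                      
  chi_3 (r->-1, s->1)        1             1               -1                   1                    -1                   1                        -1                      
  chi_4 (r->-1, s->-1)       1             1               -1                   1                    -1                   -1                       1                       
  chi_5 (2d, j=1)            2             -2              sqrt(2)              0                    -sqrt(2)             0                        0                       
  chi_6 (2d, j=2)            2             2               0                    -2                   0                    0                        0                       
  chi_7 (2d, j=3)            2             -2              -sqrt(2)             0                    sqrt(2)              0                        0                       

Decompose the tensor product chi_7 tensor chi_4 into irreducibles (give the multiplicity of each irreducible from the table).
chi_7 tensor chi_4 = chi_5 (all other irreducibles have multiplicity 0).

Working: The character of a tensor product is the pointwise product (chi_7 * chi_4)(C) = chi_7(C) * chi_4(C):
  {e}: (2)*(1), {r^4}: (-2)*(1), {r^1, r^7}: (-sqrt(2))*(-1), {r^2, r^6}: (0)*(1), {r^3, r^5}: (sqrt(2))*(-1), {s, sr^2, ...}: (0)*(-1), {sr, sr^3, ...}: (0)*(1)
so (chi_7 * chi_4) takes values
  {e} -> 2, {r^4} -> -2, {r^1, r^7} -> sqrt(2), {r^2, r^6} -> 0, {r^3, r^5} -> -sqrt(2), {s, sr^2, ...} -> 0, {sr, sr^3, ...} -> 0.
Now take the inner product of this character with each irreducible chi from the table, <chi_7*chi_4, chi> = (1/16) sum_C |C| (chi_7*chi_4)(C) conj(chi(C)):
  <chi_7*chi_4, chi_1> = (1/16)[1*(2)*conj(1) + 1*(-2)*conj(1) + 2*(sqrt(2))*conj(1) + 2*(0)*conj(1) + 2*(-sqrt(2))*conj(1) + 4*(0)*conj(1) + 4*(0)*conj(1)]
      = (1/16)[(2) + (-2) + (2*sqrt(2)) + (0) + (-2*sqrt(2)) + (0) + (0)] = 0/16 = 0
  <chi_7*chi_4, chi_2> = (1/16)[1*(2)*conj(1) + 1*(-2)*conj(1) + 2*(sqrt(2))*conj(1) + 2*(0)*conj(1) + 2*(-sqrt(2))*conj(1) + 4*(0)*conj(-1) + 4*(0)*conj(-1)]
      = (1/16)[(2) + (-2) + (2*sqrt(2)) + (0) + (-2*sqrt(2)) + (0) + (0)] = 0/16 = 0
  <chi_7*chi_4, chi_3> = (1/16)[1*(2)*conj(1) + 1*(-2)*conj(1) + 2*(sqrt(2))*conj(-1) + 2*(0)*conj(1) + 2*(-sqrt(2))*conj(-1) + 4*(0)*conj(1) + 4*(0)*conj(-1)]
      = (1/16)[(2) + (-2) + (-2*sqrt(2)) + (0) + (2*sqrt(2)) + (0) + (0)] = 0/16 = 0
  <chi_7*chi_4, chi_4> = (1/16)[1*(2)*conj(1) + 1*(-2)*conj(1) + 2*(sqrt(2))*conj(-1) + 2*(0)*conj(1) + 2*(-sqrt(2))*conj(-1) + 4*(0)*conj(-1) + 4*(0)*conj(1)]
      = (1/16)[(2) + (-2) + (-2*sqrt(2)) + (0) + (2*sqrt(2)) + (0) + (0)] = 0/16 = 0
  <chi_7*chi_4, chi_5> = (1/16)[1*(2)*conj(2) + 1*(-2)*conj(-2) + 2*(sqrt(2))*conj(sqrt(2)) + 2*(0)*conj(0) + 2*(-sqrt(2))*conj(-sqrt(2)) + 4*(0)*conj(0) + 4*(0)*conj(0)]
      = (1/16)[(4) + (4) + (4) + (0) + (4) + (0) + (0)] = 16/16 = 1
  <chi_7*chi_4, chi_6> = (1/16)[1*(2)*conj(2) + 1*(-2)*conj(2) + 2*(sqrt(2))*conj(0) + 2*(0)*conj(-2) + 2*(-sqrt(2))*conj(0) + 4*(0)*conj(0) + 4*(0)*conj(0)]
      = (1/16)[(4) + (-4) + (0) + (0) + (0) + (0) + (0)] = 0/16 = 0
  <chi_7*chi_4, chi_7> = (1/16)[1*(2)*conj(2) + 1*(-2)*conj(-2) + 2*(sqrt(2))*conj(-sqrt(2)) + 2*(0)*conj(0) + 2*(-sqrt(2))*conj(sqrt(2)) + 4*(0)*conj(0) + 4*(0)*conj(0)]
      = (1/16)[(4) + (4) + (-4) + (0) + (-4) + (0) + (0)] = 0/16 = 0
Hence the multiplicities are chi_5: 1. Dimension check: dim(chi_7)*dim(chi_4) = 2*1 = 2 and sum (mult * dim) = 1*2 = 2.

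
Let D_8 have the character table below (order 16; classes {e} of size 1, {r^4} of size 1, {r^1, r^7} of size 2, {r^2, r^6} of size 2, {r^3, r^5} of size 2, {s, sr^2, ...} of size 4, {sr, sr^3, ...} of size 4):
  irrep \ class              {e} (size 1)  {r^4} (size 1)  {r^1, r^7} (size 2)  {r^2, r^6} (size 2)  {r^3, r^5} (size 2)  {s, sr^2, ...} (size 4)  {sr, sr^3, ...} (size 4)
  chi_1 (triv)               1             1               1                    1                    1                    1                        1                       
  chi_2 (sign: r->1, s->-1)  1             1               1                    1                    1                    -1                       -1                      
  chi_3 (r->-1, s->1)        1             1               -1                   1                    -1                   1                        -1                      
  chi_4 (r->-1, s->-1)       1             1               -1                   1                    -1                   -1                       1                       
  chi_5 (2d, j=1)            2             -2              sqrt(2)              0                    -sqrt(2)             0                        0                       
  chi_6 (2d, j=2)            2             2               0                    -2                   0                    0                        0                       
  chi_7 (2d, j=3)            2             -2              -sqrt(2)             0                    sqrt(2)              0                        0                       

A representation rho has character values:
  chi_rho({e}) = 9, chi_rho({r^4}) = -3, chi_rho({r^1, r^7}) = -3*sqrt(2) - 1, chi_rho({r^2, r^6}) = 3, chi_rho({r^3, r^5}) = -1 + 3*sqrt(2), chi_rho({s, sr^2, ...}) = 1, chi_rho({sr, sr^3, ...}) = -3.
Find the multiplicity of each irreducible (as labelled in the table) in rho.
Multiplicities: chi_1: 0, chi_2: 1, chi_3: 2, chi_4: 0, chi_5: 0, chi_6: 0, chi_7: 3.

Explanation: Use <chi_rho, chi> = (1/|G|) sum_C |C| * chi_rho(C) * conj(chi(C)) with |G| = 16 for each irreducible chi in the table:
  <chi_rho, chi_1> = (1/16)[1*(9)*conj(1) + 1*(-3)*conj(1) + 2*(-3*sqrt(2) - 1)*conj(1) + 2*(3)*conj(1) + 2*(-1 + 3*sqrt(2))*conj(1) + 4*(1)*conj(1) + 4*(-3)*conj(1)]
      = (1/16)[(9) + (-3) + (-6*sqrt(2) - 2) + (6) + (-2 + 6*sqrt(2)) + (4) + (-12)] = 0/16 = 0
  <chi_rho, chi_2> = (1/16)[1*(9)*conj(1) + 1*(-3)*conj(1) + 2*(-3*sqrt(2) - 1)*conj(1) + 2*(3)*conj(1) + 2*(-1 + 3*sqrt(2))*conj(1) + 4*(1)*conj(-1) + 4*(-3)*conj(-1)]
      = (1/16)[(9) + (-3) + (-6*sqrt(2) - 2) + (6) + (-2 + 6*sqrt(2)) + (-4) + (12)] = 16/16 = 1
  <chi_rho, chi_3> = (1/16)[1*(9)*conj(1) + 1*(-3)*conj(1) + 2*(-3*sqrt(2) - 1)*conj(-1) + 2*(3)*conj(1) + 2*(-1 + 3*sqrt(2))*conj(-1) + 4*(1)*conj(1) + 4*(-3)*conj(-1)]
      = (1/16)[(9) + (-3) + (2 + 6*sqrt(2)) + (6) + (2 - 6*sqrt(2)) + (4) + (12)] = 32/16 = 2
  <chi_rho, chi_4> = (1/16)[1*(9)*conj(1) + 1*(-3)*conj(1) + 2*(-3*sqrt(2) - 1)*conj(-1) + 2*(3)*conj(1) + 2*(-1 + 3*sqrt(2))*conj(-1) + 4*(1)*conj(-1) + 4*(-3)*conj(1)]
      = (1/16)[(9) + (-3) + (2 + 6*sqrt(2)) + (6) + (2 - 6*sqrt(2)) + (-4) + (-12)] = 0/16 = 0
  <chi_rho, chi_5> = (1/16)[1*(9)*conj(2) + 1*(-3)*conj(-2) + 2*(-3*sqrt(2) - 1)*conj(sqrt(2)) + 2*(3)*conj(0) + 2*(-1 + 3*sqrt(2))*conj(-sqrt(2)) + 4*(1)*conj(0) + 4*(-3)*conj(0)]
      = (1/16)[(18) + (6) + (-12 - 2*sqrt(2)) + (0) + (-12 + 2*sqrt(2)) + (0) + (0)] = 0/16 = 0
  <chi_rho, chi_6> = (1/16)[1*(9)*conj(2) + 1*(-3)*conj(2) + 2*(-3*sqrt(2) - 1)*conj(0) + 2*(3)*conj(-2) + 2*(-1 + 3*sqrt(2))*conj(0) + 4*(1)*conj(0) + 4*(-3)*conj(0)]
      = (1/16)[(18) + (-6) + (0) + (-12) + (0) + (0) + (0)] = 0/16 = 0
  <chi_rho, chi_7> = (1/16)[1*(9)*conj(2) + 1*(-3)*conj(-2) + 2*(-3*sqrt(2) - 1)*conj(-sqrt(2)) + 2*(3)*conj(0) + 2*(-1 + 3*sqrt(2))*conj(sqrt(2)) + 4*(1)*conj(0) + 4*(-3)*conj(0)]
      = (1/16)[(18) + (6) + (2*sqrt(2) + 12) + (0) + (12 - 2*sqrt(2)) + (0) + (0)] = 48/16 = 3
Dimension check: dim(rho) = sum (mult * dim) = 0*1 + 1*1 + 2*1 + 0*1 + 0*2 + 0*2 + 3*2 = 9 = chi_rho(e) = 9.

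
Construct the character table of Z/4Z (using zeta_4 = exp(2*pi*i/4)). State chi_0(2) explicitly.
Character table of Z/4Z (irreps indexed chi_0,...,chi_3 with chi_k(m) = zeta_4^(k*m), zeta_4 = exp(2*pi*i/4)):
  irrep \ class  {0} (size 1)  {1} (size 1)  {2} (size 1)  {3} (size 1)
  chi_0          1             1             1             1           
  chi_1          1             I             -1            -I          
  chi_2          1             -1            1             -1          
  chi_3          1             -I            -1            I           

Spot check: chi_0(2) = zeta_4^(0*2) = zeta_4^0 = 1.

Why: Z/4Z is abelian, so all 4 irreducible complex representations are 1-dimensional. They are given by chi_k(m) = zeta_4^(k*m) for k = 0,...,3. Row orthogonality: sum_m chi_k(m) conj(chi_l(m)) = 4 * [k = l].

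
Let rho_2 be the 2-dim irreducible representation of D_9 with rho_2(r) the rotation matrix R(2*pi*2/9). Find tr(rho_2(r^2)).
chi_{rho_2}(r^2) = 2*cos(2*pi*2*2/9) = -2*cos(pi/9)

Why: rho_2(r^2) is rotation by angle 2*pi*2*2/9, whose trace is 2*cos(2*pi*2*2/9) = -2*cos(pi/9).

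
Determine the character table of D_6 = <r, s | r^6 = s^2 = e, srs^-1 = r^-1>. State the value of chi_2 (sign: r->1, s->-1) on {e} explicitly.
Conjugacy classes: {e} of size 1, {r^3} of size 1, {r^1, r^5} of size 2, {r^2, r^4} of size 2, {s, sr^2, ...} of size 3, {sr, sr^3, ...} of size 3.
Character table:
  irrep \ class              {e} (size 1)  {r^3} (size 1)  {r^1, r^5} (size 2)  {r^2, r^4} (size 2)  {s, sr^2, ...} (size 3)  {sr, sr^3, ...} (size 3)
  chi_1 (triv)               1             1               1                    1                    1                        1                       
  chi_2 (sign: r->1, s->-1)  1             1               1                    1                    -1                       -1                      
  chi_3 (r->-1, s->1)        1             -1              -1                   1                    1                        -1                      
  chi_4 (r->-1, s->-1)       1             -1              -1                   1                    -1                       1                       
  chi_5 (2d, j=1)            2             -2              1                    -1                   0                        0                       
  chi_6 (2d, j=2)            2             2               -1                   -1                   0                        0                       

Spot check: chi_2 (sign: r->1, s->-1) on {e} = 1.

Working: D_6 has order 2*6 = 12 with 6 conjugacy classes, hence 6 irreducibles. Sum of squared dims 1 + 1 + 1 + 1 + 4 + 4 = 12 = |G|. Linear characters come from the abelianisation; the 2-dimensional irreps have character r^k -> 2*cos(2*pi*j*k/6), reflections -> 0.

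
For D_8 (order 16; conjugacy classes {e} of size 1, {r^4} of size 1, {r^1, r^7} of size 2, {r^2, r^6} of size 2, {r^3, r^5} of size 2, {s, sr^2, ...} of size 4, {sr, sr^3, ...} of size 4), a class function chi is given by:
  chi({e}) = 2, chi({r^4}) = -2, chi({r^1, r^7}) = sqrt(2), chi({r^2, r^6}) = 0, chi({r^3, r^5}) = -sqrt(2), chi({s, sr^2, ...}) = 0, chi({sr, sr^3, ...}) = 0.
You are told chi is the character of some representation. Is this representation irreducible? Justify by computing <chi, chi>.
Irreducible: <chi, chi> = 1.

Reasoning: <chi, chi> = (1/|G|) sum_C |C| * |chi(C)|^2 = (1/16)[1*|2|^2 + 1*|-2|^2 + 2*|sqrt(2)|^2 + 2*|0|^2 + 2*|-sqrt(2)|^2 + 4*|0|^2 + 4*|0|^2]
  = (1/16)[(4) + (4) + (4) + (0) + (4) + (0) + (0)] = 16/16 = 1.
A character is irreducible iff <chi, chi> = 1, so this representation is irreducible.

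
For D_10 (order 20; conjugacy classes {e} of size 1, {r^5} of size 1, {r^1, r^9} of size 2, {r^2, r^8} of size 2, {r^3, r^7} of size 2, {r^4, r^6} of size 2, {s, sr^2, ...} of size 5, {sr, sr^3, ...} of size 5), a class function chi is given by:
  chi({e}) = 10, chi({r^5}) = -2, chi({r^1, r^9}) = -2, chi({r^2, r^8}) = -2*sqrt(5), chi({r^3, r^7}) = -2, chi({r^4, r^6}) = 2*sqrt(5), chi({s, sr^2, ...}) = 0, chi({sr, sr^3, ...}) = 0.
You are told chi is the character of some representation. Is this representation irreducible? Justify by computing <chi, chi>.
Not irreducible (reducible): <chi, chi> = 10 > 1.

Argument: <chi, chi> = (1/|G|) sum_C |C| * |chi(C)|^2 = (1/20)[1*|10|^2 + 1*|-2|^2 + 2*|-2|^2 + 2*|-2*sqrt(5)|^2 + 2*|-2|^2 + 2*|2*sqrt(5)|^2 + 5*|0|^2 + 5*|0|^2]
  = (1/20)[(100) + (4) + (8) + (40) + (8) + (40) + (0) + (0)] = 200/20 = 10.
A character is irreducible iff <chi, chi> = 1, so this representation is reducible.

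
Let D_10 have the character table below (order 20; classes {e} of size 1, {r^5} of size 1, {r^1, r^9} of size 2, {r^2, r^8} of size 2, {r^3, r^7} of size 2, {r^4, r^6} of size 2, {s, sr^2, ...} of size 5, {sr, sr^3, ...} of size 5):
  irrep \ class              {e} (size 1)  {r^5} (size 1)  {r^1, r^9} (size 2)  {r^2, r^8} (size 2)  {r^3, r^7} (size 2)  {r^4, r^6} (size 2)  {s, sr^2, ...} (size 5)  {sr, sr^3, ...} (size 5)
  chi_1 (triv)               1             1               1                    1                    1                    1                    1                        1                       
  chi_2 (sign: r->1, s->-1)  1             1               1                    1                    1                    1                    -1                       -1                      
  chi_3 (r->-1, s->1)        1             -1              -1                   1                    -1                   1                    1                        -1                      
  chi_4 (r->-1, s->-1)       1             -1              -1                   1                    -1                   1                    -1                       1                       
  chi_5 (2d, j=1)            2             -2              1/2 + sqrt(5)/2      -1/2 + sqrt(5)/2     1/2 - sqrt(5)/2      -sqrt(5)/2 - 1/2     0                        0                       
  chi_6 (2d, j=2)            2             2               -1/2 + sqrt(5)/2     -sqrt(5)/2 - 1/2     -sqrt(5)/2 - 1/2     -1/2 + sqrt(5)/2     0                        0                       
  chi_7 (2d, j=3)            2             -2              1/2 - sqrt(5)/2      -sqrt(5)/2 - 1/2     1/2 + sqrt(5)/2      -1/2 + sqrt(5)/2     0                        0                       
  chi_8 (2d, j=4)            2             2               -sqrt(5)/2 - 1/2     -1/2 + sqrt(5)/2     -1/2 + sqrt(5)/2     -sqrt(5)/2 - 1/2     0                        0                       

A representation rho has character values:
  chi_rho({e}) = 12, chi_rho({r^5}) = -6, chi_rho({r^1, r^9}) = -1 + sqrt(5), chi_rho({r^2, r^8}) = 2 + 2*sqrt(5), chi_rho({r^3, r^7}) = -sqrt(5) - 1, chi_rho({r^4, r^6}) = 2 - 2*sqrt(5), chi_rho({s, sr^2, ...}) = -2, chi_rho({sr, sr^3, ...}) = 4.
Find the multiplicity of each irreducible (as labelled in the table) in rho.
Multiplicities: chi_1: 1, chi_2: 0, chi_3: 0, chi_4: 3, chi_5: 3, chi_6: 0, chi_7: 0, chi_8: 1.

Details: Use <chi_rho, chi> = (1/|G|) sum_C |C| * chi_rho(C) * conj(chi(C)) with |G| = 20 for each irreducible chi in the table:
  <chi_rho, chi_1> = (1/20)[1*(12)*conj(1) + 1*(-6)*conj(1) + 2*(-1 + sqrt(5))*conj(1) + 2*(2 + 2*sqrt(5))*conj(1) + 2*(-sqrt(5) - 1)*conj(1) + 2*(2 - 2*sqrt(5))*conj(1) + 5*(-2)*conj(1) + 5*(4)*conj(1)]
      = (1/20)[(12) + (-6) + (-2 + 2*sqrt(5)) + (4 + 4*sqrt(5)) + (-2*sqrt(5) - 2) + (4 - 4*sqrt(5)) + (-10) + (20)] = 20/20 = 1
  <chi_rho, chi_2> = (1/20)[1*(12)*conj(1) + 1*(-6)*conj(1) + 2*(-1 + sqrt(5))*conj(1) + 2*(2 + 2*sqrt(5))*conj(1) + 2*(-sqrt(5) - 1)*conj(1) + 2*(2 - 2*sqrt(5))*conj(1) + 5*(-2)*conj(-1) + 5*(4)*conj(-1)]
      = (1/20)[(12) + (-6) + (-2 + 2*sqrt(5)) + (4 + 4*sqrt(5)) + (-2*sqrt(5) - 2) + (4 - 4*sqrt(5)) + (10) + (-20)] = 0/20 = 0
  <chi_rho, chi_3> = (1/20)[1*(12)*conj(1) + 1*(-6)*conj(-1) + 2*(-1 + sqrt(5))*conj(-1) + 2*(2 + 2*sqrt(5))*conj(1) + 2*(-sqrt(5) - 1)*conj(-1) + 2*(2 - 2*sqrt(5))*conj(1) + 5*(-2)*conj(1) + 5*(4)*conj(-1)]
      = (1/20)[(12) + (6) + (2 - 2*sqrt(5)) + (4 + 4*sqrt(5)) + (2 + 2*sqrt(5)) + (4 - 4*sqrt(5)) + (-10) + (-20)] = 0/20 = 0
  <chi_rho, chi_4> = (1/20)[1*(12)*conj(1) + 1*(-6)*conj(-1) + 2*(-1 + sqrt(5))*conj(-1) + 2*(2 + 2*sqrt(5))*conj(1) + 2*(-sqrt(5) - 1)*conj(-1) + 2*(2 - 2*sqrt(5))*conj(1) + 5*(-2)*conj(-1) + 5*(4)*conj(1)]
      = (1/20)[(12) + (6) + (2 - 2*sqrt(5)) + (4 + 4*sqrt(5)) + (2 + 2*sqrt(5)) + (4 - 4*sqrt(5)) + (10) + (20)] = 60/20 = 3
  <chi_rho, chi_5> = (1/20)[1*(12)*conj(2) + 1*(-6)*conj(-2) + 2*(-1 + sqrt(5))*conj(1/2 + sqrt(5)/2) + 2*(2 + 2*sqrt(5))*conj(-1/2 + sqrt(5)/2) + 2*(-sqrt(5) - 1)*conj(1/2 - sqrt(5)/2) + 2*(2 - 2*sqrt(5))*conj(-sqrt(5)/2 - 1/2) + 5*(-2)*conj(0) + 5*(4)*conj(0)]
      = (1/20)[(24) + (12) + (4) + (8) + (4) + (8) + (0) + (0)] = 60/20 = 3
  <chi_rho, chi_6> = (1/20)[1*(12)*conj(2) + 1*(-6)*conj(2) + 2*(-1 + sqrt(5))*conj(-1/2 + sqrt(5)/2) + 2*(2 + 2*sqrt(5))*conj(-sqrt(5)/2 - 1/2) + 2*(-sqrt(5) - 1)*conj(-sqrt(5)/2 - 1/2) + 2*(2 - 2*sqrt(5))*conj(-1/2 + sqrt(5)/2) + 5*(-2)*conj(0) + 5*(4)*conj(0)]
      = (1/20)[(24) + (-12) + (6 - 2*sqrt(5)) + (-12 - 4*sqrt(5)) + (2*sqrt(5) + 6) + (-12 + 4*sqrt(5)) + (0) + (0)] = 0/20 = 0
  <chi_rho, chi_7> = (1/20)[1*(12)*conj(2) + 1*(-6)*conj(-2) + 2*(-1 + sqrt(5))*conj(1/2 - sqrt(5)/2) + 2*(2 + 2*sqrt(5))*conj(-sqrt(5)/2 - 1/2) + 2*(-sqrt(5) - 1)*conj(1/2 + sqrt(5)/2) + 2*(2 - 2*sqrt(5))*conj(-1/2 + sqrt(5)/2) + 5*(-2)*conj(0) + 5*(4)*conj(0)]
      = (1/20)[(24) + (12) + (-6 + 2*sqrt(5)) + (-12 - 4*sqrt(5)) + (-6 - 2*sqrt(5)) + (-12 + 4*sqrt(5)) + (0) + (0)] = 0/20 = 0
  <chi_rho, chi_8> = (1/20)[1*(12)*conj(2) + 1*(-6)*conj(2) + 2*(-1 + sqrt(5))*conj(-sqrt(5)/2 - 1/2) + 2*(2 + 2*sqrt(5))*conj(-1/2 + sqrt(5)/2) + 2*(-sqrt(5) - 1)*conj(-1/2 + sqrt(5)/2) + 2*(2 - 2*sqrt(5))*conj(-sqrt(5)/2 - 1/2) + 5*(-2)*conj(0) + 5*(4)*conj(0)]
      = (1/20)[(24) + (-12) + (-4) + (8) + (-4) + (8) + (0) + (0)] = 20/20 = 1
Dimension check: dim(rho) = sum (mult * dim) = 1*1 + 0*1 + 0*1 + 3*1 + 3*2 + 0*2 + 0*2 + 1*2 = 12 = chi_rho(e) = 12.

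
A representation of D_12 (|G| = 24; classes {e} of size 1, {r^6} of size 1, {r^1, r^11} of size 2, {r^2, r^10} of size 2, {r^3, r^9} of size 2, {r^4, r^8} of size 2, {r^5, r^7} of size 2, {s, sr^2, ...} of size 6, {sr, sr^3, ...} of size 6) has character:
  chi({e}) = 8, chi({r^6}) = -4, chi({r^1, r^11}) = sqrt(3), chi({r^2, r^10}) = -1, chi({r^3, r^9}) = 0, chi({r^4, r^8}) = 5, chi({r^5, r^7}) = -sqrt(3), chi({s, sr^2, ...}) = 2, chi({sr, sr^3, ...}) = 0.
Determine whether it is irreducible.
Not irreducible (reducible): <chi, chi> = 7 > 1.

Working: <chi, chi> = (1/|G|) sum_C |C| * |chi(C)|^2 = (1/24)[1*|8|^2 + 1*|-4|^2 + 2*|sqrt(3)|^2 + 2*|-1|^2 + 2*|0|^2 + 2*|5|^2 + 2*|-sqrt(3)|^2 + 6*|2|^2 + 6*|0|^2]
  = (1/24)[(64) + (16) + (6) + (2) + (0) + (50) + (6) + (24) + (0)] = 168/24 = 7.
A character is irreducible iff <chi, chi> = 1, so this representation is reducible.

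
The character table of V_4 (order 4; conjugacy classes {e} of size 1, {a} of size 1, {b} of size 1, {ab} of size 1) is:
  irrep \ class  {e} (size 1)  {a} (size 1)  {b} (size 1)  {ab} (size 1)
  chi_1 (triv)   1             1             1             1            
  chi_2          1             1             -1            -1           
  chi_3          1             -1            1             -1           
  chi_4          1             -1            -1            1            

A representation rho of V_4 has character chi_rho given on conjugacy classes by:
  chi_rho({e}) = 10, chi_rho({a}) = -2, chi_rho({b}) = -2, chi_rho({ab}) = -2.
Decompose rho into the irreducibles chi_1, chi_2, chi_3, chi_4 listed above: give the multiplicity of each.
Multiplicities: chi_1: 1, chi_2: 3, chi_3: 3, chi_4: 3.

Use <chi_rho, chi> = (1/|G|) sum_C |C| * chi_rho(C) * conj(chi(C)) with |G| = 4 for each irreducible chi in the table:
  <chi_rho, chi_1> = (1/4)[1*(10)*conj(1) + 1*(-2)*conj(1) + 1*(-2)*conj(1) + 1*(-2)*conj(1)]
      = (1/4)[(10) + (-2) + (-2) + (-2)] = 4/4 = 1
  <chi_rho, chi_2> = (1/4)[1*(10)*conj(1) + 1*(-2)*conj(1) + 1*(-2)*conj(-1) + 1*(-2)*conj(-1)]
      = (1/4)[(10) + (-2) + (2) + (2)] = 12/4 = 3
  <chi_rho, chi_3> = (1/4)[1*(10)*conj(1) + 1*(-2)*conj(-1) + 1*(-2)*conj(1) + 1*(-2)*conj(-1)]
      = (1/4)[(10) + (2) + (-2) + (2)] = 12/4 = 3
  <chi_rho, chi_4> = (1/4)[1*(10)*conj(1) + 1*(-2)*conj(-1) + 1*(-2)*conj(-1) + 1*(-2)*conj(1)]
      = (1/4)[(10) + (2) + (2) + (-2)] = 12/4 = 3
Dimension check: dim(rho) = sum (mult * dim) = 1*1 + 3*1 + 3*1 + 3*1 = 10 = chi_rho(e) = 10.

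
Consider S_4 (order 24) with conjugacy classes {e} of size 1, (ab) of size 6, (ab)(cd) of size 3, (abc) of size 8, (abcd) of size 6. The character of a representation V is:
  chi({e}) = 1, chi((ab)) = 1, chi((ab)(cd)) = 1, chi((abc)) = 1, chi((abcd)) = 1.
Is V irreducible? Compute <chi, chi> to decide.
Irreducible: <chi, chi> = 1.

Derivation: <chi, chi> = (1/|G|) sum_C |C| * |chi(C)|^2 = (1/24)[1*|1|^2 + 6*|1|^2 + 3*|1|^2 + 8*|1|^2 + 6*|1|^2]
  = (1/24)[(1) + (6) + (3) + (8) + (6)] = 24/24 = 1.
A character is irreducible iff <chi, chi> = 1, so this representation is irreducible.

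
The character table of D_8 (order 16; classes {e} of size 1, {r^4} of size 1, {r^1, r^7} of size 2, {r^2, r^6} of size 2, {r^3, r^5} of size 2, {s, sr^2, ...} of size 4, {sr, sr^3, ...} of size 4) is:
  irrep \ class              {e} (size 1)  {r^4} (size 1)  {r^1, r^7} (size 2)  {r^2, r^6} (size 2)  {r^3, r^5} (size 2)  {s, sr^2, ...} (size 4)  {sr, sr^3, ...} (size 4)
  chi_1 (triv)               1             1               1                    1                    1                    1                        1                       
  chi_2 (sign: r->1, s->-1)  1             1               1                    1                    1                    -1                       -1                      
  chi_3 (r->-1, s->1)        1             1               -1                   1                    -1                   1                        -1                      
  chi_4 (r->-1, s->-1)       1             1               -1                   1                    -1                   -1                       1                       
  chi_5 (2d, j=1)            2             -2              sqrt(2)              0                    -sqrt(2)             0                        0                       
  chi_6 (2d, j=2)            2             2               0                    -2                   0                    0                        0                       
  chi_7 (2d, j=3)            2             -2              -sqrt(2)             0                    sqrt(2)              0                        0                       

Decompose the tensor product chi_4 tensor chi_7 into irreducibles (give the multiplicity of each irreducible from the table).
chi_4 tensor chi_7 = chi_5 (all other irreducibles have multiplicity 0).

Reasoning: The character of a tensor product is the pointwise product (chi_4 * chi_7)(C) = chi_4(C) * chi_7(C):
  {e}: (1)*(2), {r^4}: (1)*(-2), {r^1, r^7}: (-1)*(-sqrt(2)), {r^2, r^6}: (1)*(0), {r^3, r^5}: (-1)*(sqrt(2)), {s, sr^2, ...}: (-1)*(0), {sr, sr^3, ...}: (1)*(0)
so (chi_4 * chi_7) takes values
  {e} -> 2, {r^4} -> -2, {r^1, r^7} -> sqrt(2), {r^2, r^6} -> 0, {r^3, r^5} -> -sqrt(2), {s, sr^2, ...} -> 0, {sr, sr^3, ...} -> 0.
Now take the inner product of this character with each irreducible chi from the table, <chi_4*chi_7, chi> = (1/16) sum_C |C| (chi_4*chi_7)(C) conj(chi(C)):
  <chi_4*chi_7, chi_1> = (1/16)[1*(2)*conj(1) + 1*(-2)*conj(1) + 2*(sqrt(2))*conj(1) + 2*(0)*conj(1) + 2*(-sqrt(2))*conj(1) + 4*(0)*conj(1) + 4*(0)*conj(1)]
      = (1/16)[(2) + (-2) + (2*sqrt(2)) + (0) + (-2*sqrt(2)) + (0) + (0)] = 0/16 = 0
  <chi_4*chi_7, chi_2> = (1/16)[1*(2)*conj(1) + 1*(-2)*conj(1) + 2*(sqrt(2))*conj(1) + 2*(0)*conj(1) + 2*(-sqrt(2))*conj(1) + 4*(0)*conj(-1) + 4*(0)*conj(-1)]
      = (1/16)[(2) + (-2) + (2*sqrt(2)) + (0) + (-2*sqrt(2)) + (0) + (0)] = 0/16 = 0
  <chi_4*chi_7, chi_3> = (1/16)[1*(2)*conj(1) + 1*(-2)*conj(1) + 2*(sqrt(2))*conj(-1) + 2*(0)*conj(1) + 2*(-sqrt(2))*conj(-1) + 4*(0)*conj(1) + 4*(0)*conj(-1)]
      = (1/16)[(2) + (-2) + (-2*sqrt(2)) + (0) + (2*sqrt(2)) + (0) + (0)] = 0/16 = 0
  <chi_4*chi_7, chi_4> = (1/16)[1*(2)*conj(1) + 1*(-2)*conj(1) + 2*(sqrt(2))*conj(-1) + 2*(0)*conj(1) + 2*(-sqrt(2))*conj(-1) + 4*(0)*conj(-1) + 4*(0)*conj(1)]
      = (1/16)[(2) + (-2) + (-2*sqrt(2)) + (0) + (2*sqrt(2)) + (0) + (0)] = 0/16 = 0
  <chi_4*chi_7, chi_5> = (1/16)[1*(2)*conj(2) + 1*(-2)*conj(-2) + 2*(sqrt(2))*conj(sqrt(2)) + 2*(0)*conj(0) + 2*(-sqrt(2))*conj(-sqrt(2)) + 4*(0)*conj(0) + 4*(0)*conj(0)]
      = (1/16)[(4) + (4) + (4) + (0) + (4) + (0) + (0)] = 16/16 = 1
  <chi_4*chi_7, chi_6> = (1/16)[1*(2)*conj(2) + 1*(-2)*conj(2) + 2*(sqrt(2))*conj(0) + 2*(0)*conj(-2) + 2*(-sqrt(2))*conj(0) + 4*(0)*conj(0) + 4*(0)*conj(0)]
      = (1/16)[(4) + (-4) + (0) + (0) + (0) + (0) + (0)] = 0/16 = 0
  <chi_4*chi_7, chi_7> = (1/16)[1*(2)*conj(2) + 1*(-2)*conj(-2) + 2*(sqrt(2))*conj(-sqrt(2)) + 2*(0)*conj(0) + 2*(-sqrt(2))*conj(sqrt(2)) + 4*(0)*conj(0) + 4*(0)*conj(0)]
      = (1/16)[(4) + (4) + (-4) + (0) + (-4) + (0) + (0)] = 0/16 = 0
Hence the multiplicities are chi_5: 1. Dimension check: dim(chi_4)*dim(chi_7) = 1*2 = 2 and sum (mult * dim) = 1*2 = 2.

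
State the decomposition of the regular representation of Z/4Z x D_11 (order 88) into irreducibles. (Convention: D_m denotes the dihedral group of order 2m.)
Each irreducible V_i of dimension d_i appears with multiplicity d_i, i.e. rho_reg = (direct sum over all irreducibles V_i) d_i V_i. The irreducible dimensions for Z/4Z x D_11 are 1, 1, 1, 1, 1, 1, 1, 1, 2, 2, 2, 2, 2, 2, 2, 2, 2, 2, 2, 2, 2, 2, 2, 2, 2, 2, 2, 2: 8 irreducibles of dimension 1, each with multiplicity 1; 20 irreducibles of dimension 2, each with multiplicity 2. Total dimension 8*1*1 + 20*2*2 = 88 = |G|.

Working: General theorem: in the regular representation of a finite group G, each irreducible appears with multiplicity equal to its dimension. Check: dim(rho_reg) = sum d_i^2 = 1 + 1 + 1 + 1 + 1 + 1 + 1 + 1 + 4 + 4 + 4 + 4 + 4 + 4 + 4 + 4 + 4 + 4 + 4 + 4 + 4 + 4 + 4 + 4 + 4 + 4 + 4 + 4 = 88 = |G|.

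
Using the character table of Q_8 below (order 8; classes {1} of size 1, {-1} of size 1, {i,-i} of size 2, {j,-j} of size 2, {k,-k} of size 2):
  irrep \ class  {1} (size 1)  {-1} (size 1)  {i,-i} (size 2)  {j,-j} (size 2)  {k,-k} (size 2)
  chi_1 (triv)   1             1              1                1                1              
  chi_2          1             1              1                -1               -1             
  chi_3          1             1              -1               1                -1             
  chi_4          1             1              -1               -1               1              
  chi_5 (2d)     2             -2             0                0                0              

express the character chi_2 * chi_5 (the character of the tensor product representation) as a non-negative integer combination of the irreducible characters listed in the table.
chi_2 tensor chi_5 = chi_5 (all other irreducibles have multiplicity 0).

Solution. The character of a tensor product is the pointwise product (chi_2 * chi_5)(C) = chi_2(C) * chi_5(C):
  {1}: (1)*(2), {-1}: (1)*(-2), {i,-i}: (1)*(0), {j,-j}: (-1)*(0), {k,-k}: (-1)*(0)
so (chi_2 * chi_5) takes values
  {1} -> 2, {-1} -> -2, {i,-i} -> 0, {j,-j} -> 0, {k,-k} -> 0.
Now take the inner product of this character with each irreducible chi from the table, <chi_2*chi_5, chi> = (1/8) sum_C |C| (chi_2*chi_5)(C) conj(chi(C)):
  <chi_2*chi_5, chi_1> = (1/8)[1*(2)*conj(1) + 1*(-2)*conj(1) + 2*(0)*conj(1) + 2*(0)*conj(1) + 2*(0)*conj(1)]
      = (1/8)[(2) + (-2) + (0) + (0) + (0)] = 0/8 = 0
  <chi_2*chi_5, chi_2> = (1/8)[1*(2)*conj(1) + 1*(-2)*conj(1) + 2*(0)*conj(1) + 2*(0)*conj(-1) + 2*(0)*conj(-1)]
      = (1/8)[(2) + (-2) + (0) + (0) + (0)] = 0/8 = 0
  <chi_2*chi_5, chi_3> = (1/8)[1*(2)*conj(1) + 1*(-2)*conj(1) + 2*(0)*conj(-1) + 2*(0)*conj(1) + 2*(0)*conj(-1)]
      = (1/8)[(2) + (-2) + (0) + (0) + (0)] = 0/8 = 0
  <chi_2*chi_5, chi_4> = (1/8)[1*(2)*conj(1) + 1*(-2)*conj(1) + 2*(0)*conj(-1) + 2*(0)*conj(-1) + 2*(0)*conj(1)]
      = (1/8)[(2) + (-2) + (0) + (0) + (0)] = 0/8 = 0
  <chi_2*chi_5, chi_5> = (1/8)[1*(2)*conj(2) + 1*(-2)*conj(-2) + 2*(0)*conj(0) + 2*(0)*conj(0) + 2*(0)*conj(0)]
      = (1/8)[(4) + (4) + (0) + (0) + (0)] = 8/8 = 1
Hence the multiplicities are chi_5: 1. Dimension check: dim(chi_2)*dim(chi_5) = 1*2 = 2 and sum (mult * dim) = 1*2 = 2.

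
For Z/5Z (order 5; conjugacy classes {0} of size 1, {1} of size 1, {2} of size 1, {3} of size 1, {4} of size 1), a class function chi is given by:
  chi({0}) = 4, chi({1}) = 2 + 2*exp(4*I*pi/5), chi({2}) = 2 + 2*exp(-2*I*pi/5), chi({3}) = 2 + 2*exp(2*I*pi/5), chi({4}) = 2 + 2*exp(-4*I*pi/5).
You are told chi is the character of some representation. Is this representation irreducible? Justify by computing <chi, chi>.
Not irreducible (reducible): <chi, chi> = 8 > 1.

Details: <chi, chi> = (1/|G|) sum_C |C| * |chi(C)|^2 = (1/5)[1*|4|^2 + 1*|2 + 2*exp(4*I*pi/5)|^2 + 1*|2 + 2*exp(-2*I*pi/5)|^2 + 1*|2 + 2*exp(2*I*pi/5)|^2 + 1*|2 + 2*exp(-4*I*pi/5)|^2]
  = (1/5)[(16) + (8 + 4*exp(-4*I*pi/5) + 4*exp(4*I*pi/5)) + (8 + 4*exp(-2*I*pi/5) + 4*exp(2*I*pi/5)) + (8 + 4*exp(-2*I*pi/5) + 4*exp(2*I*pi/5)) + (8 + 4*exp(-4*I*pi/5) + 4*exp(4*I*pi/5))] = 40/5 = 8.
(Exp terms are combined using exp(i*s)*conj(exp(i*t)) = exp(i*(s-t)), and sums of them are collapsed using the identity that for every m > 1 the m distinct m-th roots of unity sum to 0, e.g. 1 + exp(2*I*pi/3) + exp(-2*I*pi/3) = 0.)
A character is irreducible iff <chi, chi> = 1, so this representation is reducible.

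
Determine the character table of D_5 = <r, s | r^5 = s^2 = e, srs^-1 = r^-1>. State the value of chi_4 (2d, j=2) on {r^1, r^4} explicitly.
Conjugacy classes: {e} of size 1, {r^1, r^4} of size 2, {r^2, r^3} of size 2, {s, sr, ..., sr^4} of size 5.
Character table:
  irrep \ class              {e} (size 1)  {r^1, r^4} (size 2)  {r^2, r^3} (size 2)  {s, sr, ..., sr^4} (size 5)
  chi_1 (triv)               1             1                    1                    1                          
  chi_2 (sign: r->1, s->-1)  1             1                    1                    -1                         
  chi_3 (2d, j=1)            2             -1/2 + sqrt(5)/2     -sqrt(5)/2 - 1/2     0                          
  chi_4 (2d, j=2)            2             -sqrt(5)/2 - 1/2     -1/2 + sqrt(5)/2     0                          

Spot check: chi_4 (2d, j=2) on {r^1, r^4} = -sqrt(5)/2 - 1/2.

Explanation: D_5 has order 2*5 = 10 with 4 conjugacy classes, hence 4 irreducibles. Sum of squared dims 1 + 1 + 4 + 4 = 10 = |G|. Linear characters come from the abelianisation; the 2-dimensional irreps have character r^k -> 2*cos(2*pi*j*k/5), reflections -> 0.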